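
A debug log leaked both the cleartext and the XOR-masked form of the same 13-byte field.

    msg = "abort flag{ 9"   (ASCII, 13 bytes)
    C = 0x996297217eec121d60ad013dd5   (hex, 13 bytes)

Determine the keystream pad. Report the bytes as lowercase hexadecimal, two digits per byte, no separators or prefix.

Since C = msg ⊕ pad, XORing both sides with msg gives pad = msg ⊕ C.
byte 0: 61 XOR 99 = f8
byte 1: 62 XOR 62 = 00
byte 2: 6f XOR 97 = f8
byte 3: 72 XOR 21 = 53
byte 4: 74 XOR 7e = 0a
byte 5: 20 XOR ec = cc
byte 6: 66 XOR 12 = 74
byte 7: 6c XOR 1d = 71
byte 8: 61 XOR 60 = 01
byte 9: 67 XOR ad = ca
byte 10: 7b XOR 01 = 7a
byte 11: 20 XOR 3d = 1d
byte 12: 39 XOR d5 = ec

f800f8530acc747101ca7a1dec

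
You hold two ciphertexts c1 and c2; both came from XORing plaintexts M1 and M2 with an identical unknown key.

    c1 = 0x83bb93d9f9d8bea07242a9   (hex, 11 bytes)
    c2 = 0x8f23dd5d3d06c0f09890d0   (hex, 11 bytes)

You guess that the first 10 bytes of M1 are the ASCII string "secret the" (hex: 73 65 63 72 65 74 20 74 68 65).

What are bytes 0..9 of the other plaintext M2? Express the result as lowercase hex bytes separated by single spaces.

First, c1 ⊕ c2 = (M1 ⊕ K) ⊕ (M2 ⊕ K) = M1 ⊕ M2, so the key drops out. Then M2 = (M1 ⊕ M2) ⊕ M1 over the first 10 bytes.
byte 0: (83 ^ 8f) ^ 73 = 0c ^ 73 = 7f
byte 1: (bb ^ 23) ^ 65 = 98 ^ 65 = fd
byte 2: (93 ^ dd) ^ 63 = 4e ^ 63 = 2d
byte 3: (d9 ^ 5d) ^ 72 = 84 ^ 72 = f6
byte 4: (f9 ^ 3d) ^ 65 = c4 ^ 65 = a1
byte 5: (d8 ^ 06) ^ 74 = de ^ 74 = aa
byte 6: (be ^ c0) ^ 20 = 7e ^ 20 = 5e
byte 7: (a0 ^ f0) ^ 74 = 50 ^ 74 = 24
byte 8: (72 ^ 98) ^ 68 = ea ^ 68 = 82
byte 9: (42 ^ 90) ^ 65 = d2 ^ 65 = b7

7f fd 2d f6 a1 aa 5e 24 82 b7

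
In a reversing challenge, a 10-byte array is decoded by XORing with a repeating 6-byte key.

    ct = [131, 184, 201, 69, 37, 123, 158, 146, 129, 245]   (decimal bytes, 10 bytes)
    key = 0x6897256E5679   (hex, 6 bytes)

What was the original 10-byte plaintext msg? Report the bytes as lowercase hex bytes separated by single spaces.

The 6-byte key repeats, so the effective keystream is 68 97 25 6e 56 79 68 97 25 6e.
byte 0: 131 xor 104 = 235
byte 1: 184 xor 151 =  47
byte 2: 201 xor  37 = 236
byte 3:  69 xor 110 =  43
byte 4:  37 xor  86 = 115
byte 5: 123 xor 121 =   2
byte 6: 158 xor 104 = 246
byte 7: 146 xor 151 =   5
byte 8: 129 xor  37 = 164
byte 9: 245 xor 110 = 155

eb 2f ec 2b 73 02 f6 05 a4 9b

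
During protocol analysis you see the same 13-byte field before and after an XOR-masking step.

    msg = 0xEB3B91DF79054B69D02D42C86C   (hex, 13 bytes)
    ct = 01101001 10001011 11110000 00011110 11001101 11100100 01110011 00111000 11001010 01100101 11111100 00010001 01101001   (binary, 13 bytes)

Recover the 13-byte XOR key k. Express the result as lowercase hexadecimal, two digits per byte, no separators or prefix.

82b061c1b4e138511a48bed905

Since ct = msg ⊕ k, XORing both sides with msg gives k = msg ⊕ ct.
235 XOR 105 = 130
 59 XOR 139 = 176
145 XOR 240 =  97
223 XOR  30 = 193
121 XOR 205 = 180
  5 XOR 228 = 225
 75 XOR 115 =  56
105 XOR  56 =  81
208 XOR 202 =  26
 45 XOR 101 =  72
 66 XOR 252 = 190
200 XOR  17 = 217
108 XOR 105 =   5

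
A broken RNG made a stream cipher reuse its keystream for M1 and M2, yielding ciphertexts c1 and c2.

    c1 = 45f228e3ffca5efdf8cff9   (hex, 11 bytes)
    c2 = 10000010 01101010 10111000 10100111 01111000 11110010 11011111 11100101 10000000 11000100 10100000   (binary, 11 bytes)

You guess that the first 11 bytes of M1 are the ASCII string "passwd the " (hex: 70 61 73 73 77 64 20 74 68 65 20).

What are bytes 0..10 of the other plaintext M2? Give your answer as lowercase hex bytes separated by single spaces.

First, c1 ⊕ c2 = (M1 ⊕ K) ⊕ (M2 ⊕ K) = M1 ⊕ M2, so the key drops out. Then M2 = (M1 ⊕ M2) ⊕ M1 over the first 11 bytes.
byte 0: (45 ⊕ 82) ⊕ 70 = c7 ⊕ 70 = b7
byte 1: (f2 ⊕ 6a) ⊕ 61 = 98 ⊕ 61 = f9
byte 2: (28 ⊕ b8) ⊕ 73 = 90 ⊕ 73 = e3
byte 3: (e3 ⊕ a7) ⊕ 73 = 44 ⊕ 73 = 37
byte 4: (ff ⊕ 78) ⊕ 77 = 87 ⊕ 77 = f0
byte 5: (ca ⊕ f2) ⊕ 64 = 38 ⊕ 64 = 5c
byte 6: (5e ⊕ df) ⊕ 20 = 81 ⊕ 20 = a1
byte 7: (fd ⊕ e5) ⊕ 74 = 18 ⊕ 74 = 6c
byte 8: (f8 ⊕ 80) ⊕ 68 = 78 ⊕ 68 = 10
byte 9: (cf ⊕ c4) ⊕ 65 = 0b ⊕ 65 = 6e
byte 10: (f9 ⊕ a0) ⊕ 20 = 59 ⊕ 20 = 79

b7 f9 e3 37 f0 5c a1 6c 10 6e 79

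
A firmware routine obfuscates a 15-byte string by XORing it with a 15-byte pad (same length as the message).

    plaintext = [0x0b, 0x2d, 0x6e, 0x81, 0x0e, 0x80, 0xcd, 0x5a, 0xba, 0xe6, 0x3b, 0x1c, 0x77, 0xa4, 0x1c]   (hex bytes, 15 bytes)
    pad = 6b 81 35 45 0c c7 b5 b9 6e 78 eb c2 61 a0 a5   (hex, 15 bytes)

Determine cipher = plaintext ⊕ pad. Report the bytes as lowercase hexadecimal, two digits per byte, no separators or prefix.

0b ⊕ 6b = 60
2d ⊕ 81 = ac
6e ⊕ 35 = 5b
81 ⊕ 45 = c4
0e ⊕ 0c = 02
80 ⊕ c7 = 47
cd ⊕ b5 = 78
5a ⊕ b9 = e3
ba ⊕ 6e = d4
e6 ⊕ 78 = 9e
3b ⊕ eb = d0
1c ⊕ c2 = de
77 ⊕ 61 = 16
a4 ⊕ a0 = 04
1c ⊕ a5 = b9

60ac5bc4024778e3d49ed0de1604b9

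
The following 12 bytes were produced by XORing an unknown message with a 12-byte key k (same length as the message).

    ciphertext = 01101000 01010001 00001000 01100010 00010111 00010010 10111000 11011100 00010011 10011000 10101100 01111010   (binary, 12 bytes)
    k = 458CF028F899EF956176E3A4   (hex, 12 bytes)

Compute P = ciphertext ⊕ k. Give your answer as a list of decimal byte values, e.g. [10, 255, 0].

XOR is its own inverse, so applying the key byte-wise gives the result directly.
68 xor 45 = 2d
51 xor 8c = dd
08 xor f0 = f8
62 xor 28 = 4a
17 xor f8 = ef
12 xor 99 = 8b
b8 xor ef = 57
dc xor 95 = 49
13 xor 61 = 72
98 xor 76 = ee
ac xor e3 = 4f
7a xor a4 = de

[45, 221, 248, 74, 239, 139, 87, 73, 114, 238, 79, 222]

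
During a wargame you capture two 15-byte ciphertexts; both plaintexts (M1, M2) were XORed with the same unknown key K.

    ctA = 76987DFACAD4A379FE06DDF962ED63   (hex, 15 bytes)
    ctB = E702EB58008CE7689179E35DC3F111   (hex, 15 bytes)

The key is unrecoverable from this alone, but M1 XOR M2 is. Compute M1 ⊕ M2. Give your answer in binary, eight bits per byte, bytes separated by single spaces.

10010001 10011010 10010110 10100010 11001010 01011000 01000100 00010001 01101111 01111111 00111110 10100100 10100001 00011100 01110010

ctA ⊕ ctB = (M1 ⊕ K) ⊕ (M2 ⊕ K) = M1 ⊕ M2 — the shared key cancels under XOR.
byte 0: 01110110 ⊕ 11100111 = 10010001
byte 1: 10011000 ⊕ 00000010 = 10011010
byte 2: 01111101 ⊕ 11101011 = 10010110
byte 3: 11111010 ⊕ 01011000 = 10100010
byte 4: 11001010 ⊕ 00000000 = 11001010
byte 5: 11010100 ⊕ 10001100 = 01011000
byte 6: 10100011 ⊕ 11100111 = 01000100
byte 7: 01111001 ⊕ 01101000 = 00010001
byte 8: 11111110 ⊕ 10010001 = 01101111
byte 9: 00000110 ⊕ 01111001 = 01111111
byte 10: 11011101 ⊕ 11100011 = 00111110
byte 11: 11111001 ⊕ 01011101 = 10100100
byte 12: 01100010 ⊕ 11000011 = 10100001
byte 13: 11101101 ⊕ 11110001 = 00011100
byte 14: 01100011 ⊕ 00010001 = 01110010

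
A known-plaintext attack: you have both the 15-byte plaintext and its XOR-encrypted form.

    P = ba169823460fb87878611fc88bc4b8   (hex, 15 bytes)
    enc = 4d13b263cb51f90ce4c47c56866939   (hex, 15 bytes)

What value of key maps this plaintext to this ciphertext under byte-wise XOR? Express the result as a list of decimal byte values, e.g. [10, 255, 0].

Since enc = P ⊕ key, XORing both sides with P gives key = P ⊕ enc.
ba xor 4d = f7
16 xor 13 = 05
98 xor b2 = 2a
23 xor 63 = 40
46 xor cb = 8d
0f xor 51 = 5e
b8 xor f9 = 41
78 xor 0c = 74
78 xor e4 = 9c
61 xor c4 = a5
1f xor 7c = 63
c8 xor 56 = 9e
8b xor 86 = 0d
c4 xor 69 = ad
b8 xor 39 = 81

[247, 5, 42, 64, 141, 94, 65, 116, 156, 165, 99, 158, 13, 173, 129]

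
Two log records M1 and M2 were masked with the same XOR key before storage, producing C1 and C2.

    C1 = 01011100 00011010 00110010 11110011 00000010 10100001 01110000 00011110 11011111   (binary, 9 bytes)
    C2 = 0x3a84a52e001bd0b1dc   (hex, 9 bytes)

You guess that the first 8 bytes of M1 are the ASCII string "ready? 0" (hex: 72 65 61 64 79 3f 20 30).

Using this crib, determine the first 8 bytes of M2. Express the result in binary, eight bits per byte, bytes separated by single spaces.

First, C1 ⊕ C2 = (M1 ⊕ K) ⊕ (M2 ⊕ K) = M1 ⊕ M2, so the key drops out. Then M2 = (M1 ⊕ M2) ⊕ M1 over the first 8 bytes.
byte 0: (5c ^ 3a) ^ 72 = 66 ^ 72 = 14
byte 1: (1a ^ 84) ^ 65 = 9e ^ 65 = fb
byte 2: (32 ^ a5) ^ 61 = 97 ^ 61 = f6
byte 3: (f3 ^ 2e) ^ 64 = dd ^ 64 = b9
byte 4: (02 ^ 00) ^ 79 = 02 ^ 79 = 7b
byte 5: (a1 ^ 1b) ^ 3f = ba ^ 3f = 85
byte 6: (70 ^ d0) ^ 20 = a0 ^ 20 = 80
byte 7: (1e ^ b1) ^ 30 = af ^ 30 = 9f

00010100 11111011 11110110 10111001 01111011 10000101 10000000 10011111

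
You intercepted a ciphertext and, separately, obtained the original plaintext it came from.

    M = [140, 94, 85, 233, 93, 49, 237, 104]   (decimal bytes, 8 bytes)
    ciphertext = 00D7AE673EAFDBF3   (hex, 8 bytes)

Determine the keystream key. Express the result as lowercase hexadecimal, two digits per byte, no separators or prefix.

Since ciphertext = M ⊕ key, XORing both sides with M gives key = M ⊕ ciphertext.
byte 0: 8c XOR 00 = 8c
byte 1: 5e XOR d7 = 89
byte 2: 55 XOR ae = fb
byte 3: e9 XOR 67 = 8e
byte 4: 5d XOR 3e = 63
byte 5: 31 XOR af = 9e
byte 6: ed XOR db = 36
byte 7: 68 XOR f3 = 9b

8c89fb8e639e369b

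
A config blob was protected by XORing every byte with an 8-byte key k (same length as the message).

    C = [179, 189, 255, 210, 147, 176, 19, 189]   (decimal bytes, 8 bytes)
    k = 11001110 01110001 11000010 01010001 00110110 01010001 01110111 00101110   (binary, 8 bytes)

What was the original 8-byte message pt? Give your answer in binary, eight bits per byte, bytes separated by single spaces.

01111101 11001100 00111101 10000011 10100101 11100001 01100100 10010011

XOR is its own inverse, so applying the key byte-wise gives the result directly.
byte 0: b3 XOR ce = 7d
byte 1: bd XOR 71 = cc
byte 2: ff XOR c2 = 3d
byte 3: d2 XOR 51 = 83
byte 4: 93 XOR 36 = a5
byte 5: b0 XOR 51 = e1
byte 6: 13 XOR 77 = 64
byte 7: bd XOR 2e = 93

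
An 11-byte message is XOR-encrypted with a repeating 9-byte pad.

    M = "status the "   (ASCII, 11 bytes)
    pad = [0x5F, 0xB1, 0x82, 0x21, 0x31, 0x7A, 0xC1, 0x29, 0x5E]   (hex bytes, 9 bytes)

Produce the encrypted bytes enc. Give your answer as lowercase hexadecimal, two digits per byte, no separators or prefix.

The 9-byte key repeats, so the effective keystream is 5f b1 82 21 31 7a c1 29 5e 5f b1.
byte 0: 01110011 xor 01011111 = 00101100
byte 1: 01110100 xor 10110001 = 11000101
byte 2: 01100001 xor 10000010 = 11100011
byte 3: 01110100 xor 00100001 = 01010101
byte 4: 01110101 xor 00110001 = 01000100
byte 5: 01110011 xor 01111010 = 00001001
byte 6: 00100000 xor 11000001 = 11100001
byte 7: 01110100 xor 00101001 = 01011101
byte 8: 01101000 xor 01011110 = 00110110
byte 9: 01100101 xor 01011111 = 00111010
byte 10: 00100000 xor 10110001 = 10010001

2cc5e3554409e15d363a91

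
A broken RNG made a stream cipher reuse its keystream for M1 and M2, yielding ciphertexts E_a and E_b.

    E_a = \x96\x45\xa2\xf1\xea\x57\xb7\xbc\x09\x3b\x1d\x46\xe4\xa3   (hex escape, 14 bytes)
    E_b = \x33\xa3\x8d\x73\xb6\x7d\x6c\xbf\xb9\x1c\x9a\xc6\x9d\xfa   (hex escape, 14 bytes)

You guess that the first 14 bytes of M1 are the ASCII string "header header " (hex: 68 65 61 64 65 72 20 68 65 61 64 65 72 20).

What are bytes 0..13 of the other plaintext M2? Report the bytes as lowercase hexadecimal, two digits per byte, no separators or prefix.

First, E_a ⊕ E_b = (M1 ⊕ K) ⊕ (M2 ⊕ K) = M1 ⊕ M2, so the key drops out. Then M2 = (M1 ⊕ M2) ⊕ M1 over the first 14 bytes.
byte 0: (96 ⊕ 33) ⊕ 68 = a5 ⊕ 68 = cd
byte 1: (45 ⊕ a3) ⊕ 65 = e6 ⊕ 65 = 83
byte 2: (a2 ⊕ 8d) ⊕ 61 = 2f ⊕ 61 = 4e
byte 3: (f1 ⊕ 73) ⊕ 64 = 82 ⊕ 64 = e6
byte 4: (ea ⊕ b6) ⊕ 65 = 5c ⊕ 65 = 39
byte 5: (57 ⊕ 7d) ⊕ 72 = 2a ⊕ 72 = 58
byte 6: (b7 ⊕ 6c) ⊕ 20 = db ⊕ 20 = fb
byte 7: (bc ⊕ bf) ⊕ 68 = 03 ⊕ 68 = 6b
byte 8: (09 ⊕ b9) ⊕ 65 = b0 ⊕ 65 = d5
byte 9: (3b ⊕ 1c) ⊕ 61 = 27 ⊕ 61 = 46
byte 10: (1d ⊕ 9a) ⊕ 64 = 87 ⊕ 64 = e3
byte 11: (46 ⊕ c6) ⊕ 65 = 80 ⊕ 65 = e5
byte 12: (e4 ⊕ 9d) ⊕ 72 = 79 ⊕ 72 = 0b
byte 13: (a3 ⊕ fa) ⊕ 20 = 59 ⊕ 20 = 79

cd834ee63958fb6bd546e3e50b79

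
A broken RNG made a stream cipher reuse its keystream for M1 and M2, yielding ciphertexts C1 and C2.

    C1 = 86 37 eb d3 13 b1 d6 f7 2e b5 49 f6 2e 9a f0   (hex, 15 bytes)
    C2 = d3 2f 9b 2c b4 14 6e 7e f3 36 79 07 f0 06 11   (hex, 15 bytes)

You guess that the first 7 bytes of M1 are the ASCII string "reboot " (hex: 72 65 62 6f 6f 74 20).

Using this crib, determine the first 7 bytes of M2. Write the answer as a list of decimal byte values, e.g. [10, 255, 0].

[39, 125, 18, 144, 200, 209, 152]

First, C1 ⊕ C2 = (M1 ⊕ K) ⊕ (M2 ⊕ K) = M1 ⊕ M2, so the key drops out. Then M2 = (M1 ⊕ M2) ⊕ M1 over the first 7 bytes.
byte 0: (86 ^ d3) ^ 72 = 55 ^ 72 = 27
byte 1: (37 ^ 2f) ^ 65 = 18 ^ 65 = 7d
byte 2: (eb ^ 9b) ^ 62 = 70 ^ 62 = 12
byte 3: (d3 ^ 2c) ^ 6f = ff ^ 6f = 90
byte 4: (13 ^ b4) ^ 6f = a7 ^ 6f = c8
byte 5: (b1 ^ 14) ^ 74 = a5 ^ 74 = d1
byte 6: (d6 ^ 6e) ^ 20 = b8 ^ 20 = 98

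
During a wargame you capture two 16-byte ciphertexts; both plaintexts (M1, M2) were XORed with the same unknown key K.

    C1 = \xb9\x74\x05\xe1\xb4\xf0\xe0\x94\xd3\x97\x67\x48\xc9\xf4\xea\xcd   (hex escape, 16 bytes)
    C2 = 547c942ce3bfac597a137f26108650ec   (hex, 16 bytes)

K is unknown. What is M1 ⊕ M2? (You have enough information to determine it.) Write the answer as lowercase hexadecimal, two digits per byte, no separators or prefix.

ed0891cd574f4ccda984186ed972ba21

C1 ⊕ C2 = (M1 ⊕ K) ⊕ (M2 ⊕ K) = M1 ⊕ M2 — the shared key cancels under XOR.
b9 xor 54 = ed
74 xor 7c = 08
05 xor 94 = 91
e1 xor 2c = cd
b4 xor e3 = 57
f0 xor bf = 4f
e0 xor ac = 4c
94 xor 59 = cd
d3 xor 7a = a9
97 xor 13 = 84
67 xor 7f = 18
48 xor 26 = 6e
c9 xor 10 = d9
f4 xor 86 = 72
ea xor 50 = ba
cd xor ec = 21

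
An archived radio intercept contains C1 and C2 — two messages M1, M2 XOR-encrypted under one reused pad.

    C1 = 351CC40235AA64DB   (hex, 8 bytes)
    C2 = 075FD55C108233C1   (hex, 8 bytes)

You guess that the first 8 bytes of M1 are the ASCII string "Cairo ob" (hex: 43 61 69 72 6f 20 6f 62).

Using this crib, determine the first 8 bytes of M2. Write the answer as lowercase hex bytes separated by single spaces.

71 22 78 2c 4a 08 38 78

First, C1 ⊕ C2 = (M1 ⊕ K) ⊕ (M2 ⊕ K) = M1 ⊕ M2, so the key drops out. Then M2 = (M1 ⊕ M2) ⊕ M1 over the first 8 bytes.
byte 0: (35 ⊕ 07) ⊕ 43 = 32 ⊕ 43 = 71
byte 1: (1c ⊕ 5f) ⊕ 61 = 43 ⊕ 61 = 22
byte 2: (c4 ⊕ d5) ⊕ 69 = 11 ⊕ 69 = 78
byte 3: (02 ⊕ 5c) ⊕ 72 = 5e ⊕ 72 = 2c
byte 4: (35 ⊕ 10) ⊕ 6f = 25 ⊕ 6f = 4a
byte 5: (aa ⊕ 82) ⊕ 20 = 28 ⊕ 20 = 08
byte 6: (64 ⊕ 33) ⊕ 6f = 57 ⊕ 6f = 38
byte 7: (db ⊕ c1) ⊕ 62 = 1a ⊕ 62 = 78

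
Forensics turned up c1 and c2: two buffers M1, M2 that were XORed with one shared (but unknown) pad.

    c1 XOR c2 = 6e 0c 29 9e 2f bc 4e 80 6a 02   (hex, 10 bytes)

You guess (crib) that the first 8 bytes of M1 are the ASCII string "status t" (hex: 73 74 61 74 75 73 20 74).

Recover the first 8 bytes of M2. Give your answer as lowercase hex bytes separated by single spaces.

Since c1 ⊕ c2 = M1 ⊕ M2, XORing with the guessed M1 bytes yields the corresponding M2 bytes: M2 = (c1 ⊕ c2) ⊕ M1.
6e xor 73 = 1d
0c xor 74 = 78
29 xor 61 = 48
9e xor 74 = ea
2f xor 75 = 5a
bc xor 73 = cf
4e xor 20 = 6e
80 xor 74 = f4

1d 78 48 ea 5a cf 6e f4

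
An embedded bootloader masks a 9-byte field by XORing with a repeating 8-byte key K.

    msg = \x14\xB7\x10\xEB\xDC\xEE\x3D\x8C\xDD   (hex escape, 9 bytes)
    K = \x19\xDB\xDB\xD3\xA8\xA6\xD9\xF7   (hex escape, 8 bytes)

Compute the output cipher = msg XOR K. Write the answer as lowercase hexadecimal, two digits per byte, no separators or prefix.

The 8-byte key repeats, so the effective keystream is 19 db db d3 a8 a6 d9 f7 19.
byte 0: 14 XOR 19 = 0d
byte 1: b7 XOR db = 6c
byte 2: 10 XOR db = cb
byte 3: eb XOR d3 = 38
byte 4: dc XOR a8 = 74
byte 5: ee XOR a6 = 48
byte 6: 3d XOR d9 = e4
byte 7: 8c XOR f7 = 7b
byte 8: dd XOR 19 = c4

0d6ccb387448e47bc4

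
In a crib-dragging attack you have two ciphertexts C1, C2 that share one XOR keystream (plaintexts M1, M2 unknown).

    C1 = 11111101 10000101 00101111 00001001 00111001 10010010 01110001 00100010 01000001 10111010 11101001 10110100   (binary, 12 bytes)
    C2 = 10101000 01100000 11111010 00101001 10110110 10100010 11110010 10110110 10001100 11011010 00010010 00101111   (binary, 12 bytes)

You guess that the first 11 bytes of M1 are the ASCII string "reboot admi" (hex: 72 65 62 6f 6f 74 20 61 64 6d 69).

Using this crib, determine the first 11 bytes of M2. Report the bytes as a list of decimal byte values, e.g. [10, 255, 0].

First, C1 ⊕ C2 = (M1 ⊕ K) ⊕ (M2 ⊕ K) = M1 ⊕ M2, so the key drops out. Then M2 = (M1 ⊕ M2) ⊕ M1 over the first 11 bytes.
byte 0: (fd ^ a8) ^ 72 = 55 ^ 72 = 27
byte 1: (85 ^ 60) ^ 65 = e5 ^ 65 = 80
byte 2: (2f ^ fa) ^ 62 = d5 ^ 62 = b7
byte 3: (09 ^ 29) ^ 6f = 20 ^ 6f = 4f
byte 4: (39 ^ b6) ^ 6f = 8f ^ 6f = e0
byte 5: (92 ^ a2) ^ 74 = 30 ^ 74 = 44
byte 6: (71 ^ f2) ^ 20 = 83 ^ 20 = a3
byte 7: (22 ^ b6) ^ 61 = 94 ^ 61 = f5
byte 8: (41 ^ 8c) ^ 64 = cd ^ 64 = a9
byte 9: (ba ^ da) ^ 6d = 60 ^ 6d = 0d
byte 10: (e9 ^ 12) ^ 69 = fb ^ 69 = 92

[39, 128, 183, 79, 224, 68, 163, 245, 169, 13, 146]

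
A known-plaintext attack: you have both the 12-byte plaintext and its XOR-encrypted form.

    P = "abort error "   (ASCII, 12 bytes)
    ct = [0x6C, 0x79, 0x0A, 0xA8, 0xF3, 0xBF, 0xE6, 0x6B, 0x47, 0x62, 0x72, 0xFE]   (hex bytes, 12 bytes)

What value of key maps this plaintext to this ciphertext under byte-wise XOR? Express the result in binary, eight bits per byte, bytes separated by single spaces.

Since ct = P ⊕ key, XORing both sides with P gives key = P ⊕ ct.
61 XOR 6c = 0d
62 XOR 79 = 1b
6f XOR 0a = 65
72 XOR a8 = da
74 XOR f3 = 87
20 XOR bf = 9f
65 XOR e6 = 83
72 XOR 6b = 19
72 XOR 47 = 35
6f XOR 62 = 0d
72 XOR 72 = 00
20 XOR fe = de

00001101 00011011 01100101 11011010 10000111 10011111 10000011 00011001 00110101 00001101 00000000 11011110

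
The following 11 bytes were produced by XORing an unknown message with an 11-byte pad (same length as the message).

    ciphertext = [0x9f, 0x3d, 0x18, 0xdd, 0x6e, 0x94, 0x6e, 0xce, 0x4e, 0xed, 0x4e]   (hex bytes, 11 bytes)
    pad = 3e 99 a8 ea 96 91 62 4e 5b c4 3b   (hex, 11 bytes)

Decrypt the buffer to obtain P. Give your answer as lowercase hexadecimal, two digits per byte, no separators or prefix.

9f xor 3e = a1
3d xor 99 = a4
18 xor a8 = b0
dd xor ea = 37
6e xor 96 = f8
94 xor 91 = 05
6e xor 62 = 0c
ce xor 4e = 80
4e xor 5b = 15
ed xor c4 = 29
4e xor 3b = 75

a1a4b037f8050c80152975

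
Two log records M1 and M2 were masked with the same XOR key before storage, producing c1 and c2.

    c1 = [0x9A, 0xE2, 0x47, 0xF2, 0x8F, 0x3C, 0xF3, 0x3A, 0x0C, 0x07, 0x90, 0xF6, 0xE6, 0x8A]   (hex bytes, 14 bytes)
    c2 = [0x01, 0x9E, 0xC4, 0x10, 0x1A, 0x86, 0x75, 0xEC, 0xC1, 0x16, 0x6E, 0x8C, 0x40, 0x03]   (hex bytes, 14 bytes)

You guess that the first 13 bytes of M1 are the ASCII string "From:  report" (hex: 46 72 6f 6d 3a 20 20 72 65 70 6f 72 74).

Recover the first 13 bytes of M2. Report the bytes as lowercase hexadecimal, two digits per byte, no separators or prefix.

First, c1 ⊕ c2 = (M1 ⊕ K) ⊕ (M2 ⊕ K) = M1 ⊕ M2, so the key drops out. Then M2 = (M1 ⊕ M2) ⊕ M1 over the first 13 bytes.
byte 0: (9a ^ 01) ^ 46 = 9b ^ 46 = dd
byte 1: (e2 ^ 9e) ^ 72 = 7c ^ 72 = 0e
byte 2: (47 ^ c4) ^ 6f = 83 ^ 6f = ec
byte 3: (f2 ^ 10) ^ 6d = e2 ^ 6d = 8f
byte 4: (8f ^ 1a) ^ 3a = 95 ^ 3a = af
byte 5: (3c ^ 86) ^ 20 = ba ^ 20 = 9a
byte 6: (f3 ^ 75) ^ 20 = 86 ^ 20 = a6
byte 7: (3a ^ ec) ^ 72 = d6 ^ 72 = a4
byte 8: (0c ^ c1) ^ 65 = cd ^ 65 = a8
byte 9: (07 ^ 16) ^ 70 = 11 ^ 70 = 61
byte 10: (90 ^ 6e) ^ 6f = fe ^ 6f = 91
byte 11: (f6 ^ 8c) ^ 72 = 7a ^ 72 = 08
byte 12: (e6 ^ 40) ^ 74 = a6 ^ 74 = d2

dd0eec8faf9aa6a4a8619108d2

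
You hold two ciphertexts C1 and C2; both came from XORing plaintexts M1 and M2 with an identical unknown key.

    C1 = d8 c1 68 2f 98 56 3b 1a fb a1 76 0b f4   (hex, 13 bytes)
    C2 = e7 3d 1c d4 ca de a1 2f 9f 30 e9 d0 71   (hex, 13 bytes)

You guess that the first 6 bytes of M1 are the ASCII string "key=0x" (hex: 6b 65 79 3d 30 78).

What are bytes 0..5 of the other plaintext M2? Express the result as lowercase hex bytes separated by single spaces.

54 99 0d c6 62 f0

First, C1 ⊕ C2 = (M1 ⊕ K) ⊕ (M2 ⊕ K) = M1 ⊕ M2, so the key drops out. Then M2 = (M1 ⊕ M2) ⊕ M1 over the first 6 bytes.
byte 0: (d8 ⊕ e7) ⊕ 6b = 3f ⊕ 6b = 54
byte 1: (c1 ⊕ 3d) ⊕ 65 = fc ⊕ 65 = 99
byte 2: (68 ⊕ 1c) ⊕ 79 = 74 ⊕ 79 = 0d
byte 3: (2f ⊕ d4) ⊕ 3d = fb ⊕ 3d = c6
byte 4: (98 ⊕ ca) ⊕ 30 = 52 ⊕ 30 = 62
byte 5: (56 ⊕ de) ⊕ 78 = 88 ⊕ 78 = f0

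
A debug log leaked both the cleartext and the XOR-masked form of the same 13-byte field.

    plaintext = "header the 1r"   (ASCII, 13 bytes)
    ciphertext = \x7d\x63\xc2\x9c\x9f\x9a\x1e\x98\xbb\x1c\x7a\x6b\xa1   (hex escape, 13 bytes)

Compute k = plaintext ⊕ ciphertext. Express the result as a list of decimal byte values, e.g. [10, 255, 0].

Since ciphertext = plaintext ⊕ k, XORing both sides with plaintext gives k = plaintext ⊕ ciphertext.
byte 0: 68 XOR 7d = 15
byte 1: 65 XOR 63 = 06
byte 2: 61 XOR c2 = a3
byte 3: 64 XOR 9c = f8
byte 4: 65 XOR 9f = fa
byte 5: 72 XOR 9a = e8
byte 6: 20 XOR 1e = 3e
byte 7: 74 XOR 98 = ec
byte 8: 68 XOR bb = d3
byte 9: 65 XOR 1c = 79
byte 10: 20 XOR 7a = 5a
byte 11: 31 XOR 6b = 5a
byte 12: 72 XOR a1 = d3

[21, 6, 163, 248, 250, 232, 62, 236, 211, 121, 90, 90, 211]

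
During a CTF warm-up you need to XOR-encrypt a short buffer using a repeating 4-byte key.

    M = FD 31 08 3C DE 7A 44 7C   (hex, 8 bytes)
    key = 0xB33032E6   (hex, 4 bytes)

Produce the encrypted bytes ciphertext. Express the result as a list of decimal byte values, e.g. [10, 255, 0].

The 4-byte key repeats, so the effective keystream is b3 30 32 e6 b3 30 32 e6.
byte 0: fd ^ b3 = 4e
byte 1: 31 ^ 30 = 01
byte 2: 08 ^ 32 = 3a
byte 3: 3c ^ e6 = da
byte 4: de ^ b3 = 6d
byte 5: 7a ^ 30 = 4a
byte 6: 44 ^ 32 = 76
byte 7: 7c ^ e6 = 9a

[78, 1, 58, 218, 109, 74, 118, 154]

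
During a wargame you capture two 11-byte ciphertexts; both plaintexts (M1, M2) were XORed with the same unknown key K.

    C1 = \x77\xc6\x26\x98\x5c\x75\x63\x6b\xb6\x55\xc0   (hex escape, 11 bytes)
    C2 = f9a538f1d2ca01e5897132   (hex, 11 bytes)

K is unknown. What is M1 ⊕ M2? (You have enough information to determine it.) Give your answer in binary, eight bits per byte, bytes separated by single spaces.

10001110 01100011 00011110 01101001 10001110 10111111 01100010 10001110 00111111 00100100 11110010

C1 ⊕ C2 = (M1 ⊕ K) ⊕ (M2 ⊕ K) = M1 ⊕ M2 — the shared key cancels under XOR.
77 ^ f9 = 8e
c6 ^ a5 = 63
26 ^ 38 = 1e
98 ^ f1 = 69
5c ^ d2 = 8e
75 ^ ca = bf
63 ^ 01 = 62
6b ^ e5 = 8e
b6 ^ 89 = 3f
55 ^ 71 = 24
c0 ^ 32 = f2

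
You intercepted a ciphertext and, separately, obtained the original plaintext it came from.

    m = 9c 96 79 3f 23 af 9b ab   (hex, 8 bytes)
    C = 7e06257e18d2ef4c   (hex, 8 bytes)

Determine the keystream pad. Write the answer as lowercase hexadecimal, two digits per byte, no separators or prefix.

e2905c413b7d74e7

Since C = m ⊕ pad, XORing both sides with m gives pad = m ⊕ C.
9c XOR 7e = e2
96 XOR 06 = 90
79 XOR 25 = 5c
3f XOR 7e = 41
23 XOR 18 = 3b
af XOR d2 = 7d
9b XOR ef = 74
ab XOR 4c = e7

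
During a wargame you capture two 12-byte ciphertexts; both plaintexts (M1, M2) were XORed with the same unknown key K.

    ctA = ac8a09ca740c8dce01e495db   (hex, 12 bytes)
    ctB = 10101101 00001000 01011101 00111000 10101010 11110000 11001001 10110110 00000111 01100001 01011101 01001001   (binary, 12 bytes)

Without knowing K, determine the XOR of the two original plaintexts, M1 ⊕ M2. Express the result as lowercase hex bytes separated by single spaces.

01 82 54 f2 de fc 44 78 06 85 c8 92

ctA ⊕ ctB = (M1 ⊕ K) ⊕ (M2 ⊕ K) = M1 ⊕ M2 — the shared key cancels under XOR.
byte 0: ac ^ ad = 01
byte 1: 8a ^ 08 = 82
byte 2: 09 ^ 5d = 54
byte 3: ca ^ 38 = f2
byte 4: 74 ^ aa = de
byte 5: 0c ^ f0 = fc
byte 6: 8d ^ c9 = 44
byte 7: ce ^ b6 = 78
byte 8: 01 ^ 07 = 06
byte 9: e4 ^ 61 = 85
byte 10: 95 ^ 5d = c8
byte 11: db ^ 49 = 92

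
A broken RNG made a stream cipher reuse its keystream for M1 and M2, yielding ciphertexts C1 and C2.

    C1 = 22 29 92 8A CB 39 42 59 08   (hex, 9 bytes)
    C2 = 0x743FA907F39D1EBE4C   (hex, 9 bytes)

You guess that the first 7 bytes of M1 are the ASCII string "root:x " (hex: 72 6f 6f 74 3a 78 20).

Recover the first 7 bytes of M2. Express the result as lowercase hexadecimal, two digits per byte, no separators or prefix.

247954f902dc7c

First, C1 ⊕ C2 = (M1 ⊕ K) ⊕ (M2 ⊕ K) = M1 ⊕ M2, so the key drops out. Then M2 = (M1 ⊕ M2) ⊕ M1 over the first 7 bytes.
byte 0: (22 ⊕ 74) ⊕ 72 = 56 ⊕ 72 = 24
byte 1: (29 ⊕ 3f) ⊕ 6f = 16 ⊕ 6f = 79
byte 2: (92 ⊕ a9) ⊕ 6f = 3b ⊕ 6f = 54
byte 3: (8a ⊕ 07) ⊕ 74 = 8d ⊕ 74 = f9
byte 4: (cb ⊕ f3) ⊕ 3a = 38 ⊕ 3a = 02
byte 5: (39 ⊕ 9d) ⊕ 78 = a4 ⊕ 78 = dc
byte 6: (42 ⊕ 1e) ⊕ 20 = 5c ⊕ 20 = 7c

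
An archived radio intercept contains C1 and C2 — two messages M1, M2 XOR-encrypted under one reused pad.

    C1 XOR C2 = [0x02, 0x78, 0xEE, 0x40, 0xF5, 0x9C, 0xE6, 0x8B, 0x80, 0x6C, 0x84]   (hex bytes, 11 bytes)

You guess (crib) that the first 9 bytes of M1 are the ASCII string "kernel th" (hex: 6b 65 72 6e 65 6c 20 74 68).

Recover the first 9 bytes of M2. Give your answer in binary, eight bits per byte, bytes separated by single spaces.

01101001 00011101 10011100 00101110 10010000 11110000 11000110 11111111 11101000

Since C1 ⊕ C2 = M1 ⊕ M2, XORing with the guessed M1 bytes yields the corresponding M2 bytes: M2 = (C1 ⊕ C2) ⊕ M1.
02 ^ 6b = 69
78 ^ 65 = 1d
ee ^ 72 = 9c
40 ^ 6e = 2e
f5 ^ 65 = 90
9c ^ 6c = f0
e6 ^ 20 = c6
8b ^ 74 = ff
80 ^ 68 = e8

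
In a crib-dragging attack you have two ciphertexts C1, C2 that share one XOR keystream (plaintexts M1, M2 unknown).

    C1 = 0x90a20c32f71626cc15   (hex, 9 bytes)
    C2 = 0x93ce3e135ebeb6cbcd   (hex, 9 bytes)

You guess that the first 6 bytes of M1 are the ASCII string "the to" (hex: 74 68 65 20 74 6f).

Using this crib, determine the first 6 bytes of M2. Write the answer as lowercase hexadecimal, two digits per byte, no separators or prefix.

First, C1 ⊕ C2 = (M1 ⊕ K) ⊕ (M2 ⊕ K) = M1 ⊕ M2, so the key drops out. Then M2 = (M1 ⊕ M2) ⊕ M1 over the first 6 bytes.
byte 0: (90 XOR 93) XOR 74 = 03 XOR 74 = 77
byte 1: (a2 XOR ce) XOR 68 = 6c XOR 68 = 04
byte 2: (0c XOR 3e) XOR 65 = 32 XOR 65 = 57
byte 3: (32 XOR 13) XOR 20 = 21 XOR 20 = 01
byte 4: (f7 XOR 5e) XOR 74 = a9 XOR 74 = dd
byte 5: (16 XOR be) XOR 6f = a8 XOR 6f = c7

77045701ddc7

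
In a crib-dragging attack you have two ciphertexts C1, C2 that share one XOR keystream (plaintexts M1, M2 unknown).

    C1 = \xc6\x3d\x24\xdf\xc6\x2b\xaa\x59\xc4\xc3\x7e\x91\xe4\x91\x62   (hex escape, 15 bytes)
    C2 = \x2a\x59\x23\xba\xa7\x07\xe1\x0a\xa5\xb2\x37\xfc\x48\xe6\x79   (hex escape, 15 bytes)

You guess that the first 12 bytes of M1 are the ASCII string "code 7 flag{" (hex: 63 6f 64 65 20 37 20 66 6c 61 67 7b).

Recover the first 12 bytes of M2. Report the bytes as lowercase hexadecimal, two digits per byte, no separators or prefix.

First, C1 ⊕ C2 = (M1 ⊕ K) ⊕ (M2 ⊕ K) = M1 ⊕ M2, so the key drops out. Then M2 = (M1 ⊕ M2) ⊕ M1 over the first 12 bytes.
byte 0: (c6 xor 2a) xor 63 = ec xor 63 = 8f
byte 1: (3d xor 59) xor 6f = 64 xor 6f = 0b
byte 2: (24 xor 23) xor 64 = 07 xor 64 = 63
byte 3: (df xor ba) xor 65 = 65 xor 65 = 00
byte 4: (c6 xor a7) xor 20 = 61 xor 20 = 41
byte 5: (2b xor 07) xor 37 = 2c xor 37 = 1b
byte 6: (aa xor e1) xor 20 = 4b xor 20 = 6b
byte 7: (59 xor 0a) xor 66 = 53 xor 66 = 35
byte 8: (c4 xor a5) xor 6c = 61 xor 6c = 0d
byte 9: (c3 xor b2) xor 61 = 71 xor 61 = 10
byte 10: (7e xor 37) xor 67 = 49 xor 67 = 2e
byte 11: (91 xor fc) xor 7b = 6d xor 7b = 16

8f0b6300411b6b350d102e16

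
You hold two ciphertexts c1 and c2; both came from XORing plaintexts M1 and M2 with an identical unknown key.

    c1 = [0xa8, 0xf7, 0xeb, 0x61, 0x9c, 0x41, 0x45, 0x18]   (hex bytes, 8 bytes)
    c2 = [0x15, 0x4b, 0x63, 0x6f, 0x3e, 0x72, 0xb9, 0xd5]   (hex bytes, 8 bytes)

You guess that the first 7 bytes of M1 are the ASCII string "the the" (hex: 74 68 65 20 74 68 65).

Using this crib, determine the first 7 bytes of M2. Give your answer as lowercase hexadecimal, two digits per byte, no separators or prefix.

c9d4ed2ed65b99

First, c1 ⊕ c2 = (M1 ⊕ K) ⊕ (M2 ⊕ K) = M1 ⊕ M2, so the key drops out. Then M2 = (M1 ⊕ M2) ⊕ M1 over the first 7 bytes.
byte 0: (a8 XOR 15) XOR 74 = bd XOR 74 = c9
byte 1: (f7 XOR 4b) XOR 68 = bc XOR 68 = d4
byte 2: (eb XOR 63) XOR 65 = 88 XOR 65 = ed
byte 3: (61 XOR 6f) XOR 20 = 0e XOR 20 = 2e
byte 4: (9c XOR 3e) XOR 74 = a2 XOR 74 = d6
byte 5: (41 XOR 72) XOR 68 = 33 XOR 68 = 5b
byte 6: (45 XOR b9) XOR 65 = fc XOR 65 = 99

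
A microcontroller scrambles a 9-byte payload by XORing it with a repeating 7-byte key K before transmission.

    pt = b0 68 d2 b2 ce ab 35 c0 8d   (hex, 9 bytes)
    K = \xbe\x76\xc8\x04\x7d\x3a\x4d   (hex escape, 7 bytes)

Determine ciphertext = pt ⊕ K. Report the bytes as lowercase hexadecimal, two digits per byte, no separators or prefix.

0e1e1ab6b391787efb

The 7-byte key repeats, so the effective keystream is be 76 c8 04 7d 3a 4d be 76.
byte 0: 176 XOR 190 =  14
byte 1: 104 XOR 118 =  30
byte 2: 210 XOR 200 =  26
byte 3: 178 XOR   4 = 182
byte 4: 206 XOR 125 = 179
byte 5: 171 XOR  58 = 145
byte 6:  53 XOR  77 = 120
byte 7: 192 XOR 190 = 126
byte 8: 141 XOR 118 = 251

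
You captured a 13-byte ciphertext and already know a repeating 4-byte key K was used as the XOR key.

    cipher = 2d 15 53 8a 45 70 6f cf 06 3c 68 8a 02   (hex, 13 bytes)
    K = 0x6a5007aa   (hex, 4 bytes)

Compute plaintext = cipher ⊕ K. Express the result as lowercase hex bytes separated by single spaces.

The 4-byte key repeats, so the effective keystream is 6a 50 07 aa 6a 50 07 aa 6a 50 07 aa 6a.
byte 0: 2d xor 6a = 47
byte 1: 15 xor 50 = 45
byte 2: 53 xor 07 = 54
byte 3: 8a xor aa = 20
byte 4: 45 xor 6a = 2f
byte 5: 70 xor 50 = 20
byte 6: 6f xor 07 = 68
byte 7: cf xor aa = 65
byte 8: 06 xor 6a = 6c
byte 9: 3c xor 50 = 6c
byte 10: 68 xor 07 = 6f
byte 11: 8a xor aa = 20
byte 12: 02 xor 6a = 68

47 45 54 20 2f 20 68 65 6c 6c 6f 20 68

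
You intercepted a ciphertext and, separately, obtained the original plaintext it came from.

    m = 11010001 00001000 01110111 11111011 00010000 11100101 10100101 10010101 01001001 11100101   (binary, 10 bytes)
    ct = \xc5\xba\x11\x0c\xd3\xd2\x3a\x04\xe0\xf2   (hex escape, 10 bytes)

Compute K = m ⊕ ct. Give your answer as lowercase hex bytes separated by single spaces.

Since ct = m ⊕ K, XORing both sides with m gives K = m ⊕ ct.
11010001 xor 11000101 = 00010100
00001000 xor 10111010 = 10110010
01110111 xor 00010001 = 01100110
11111011 xor 00001100 = 11110111
00010000 xor 11010011 = 11000011
11100101 xor 11010010 = 00110111
10100101 xor 00111010 = 10011111
10010101 xor 00000100 = 10010001
01001001 xor 11100000 = 10101001
11100101 xor 11110010 = 00010111

14 b2 66 f7 c3 37 9f 91 a9 17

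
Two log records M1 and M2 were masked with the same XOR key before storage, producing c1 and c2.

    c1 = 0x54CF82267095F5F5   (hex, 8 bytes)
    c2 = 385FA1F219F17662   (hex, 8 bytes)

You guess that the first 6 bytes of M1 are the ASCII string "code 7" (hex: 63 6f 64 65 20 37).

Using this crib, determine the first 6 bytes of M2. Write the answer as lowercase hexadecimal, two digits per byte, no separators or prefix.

First, c1 ⊕ c2 = (M1 ⊕ K) ⊕ (M2 ⊕ K) = M1 ⊕ M2, so the key drops out. Then M2 = (M1 ⊕ M2) ⊕ M1 over the first 6 bytes.
byte 0: (54 ⊕ 38) ⊕ 63 = 6c ⊕ 63 = 0f
byte 1: (cf ⊕ 5f) ⊕ 6f = 90 ⊕ 6f = ff
byte 2: (82 ⊕ a1) ⊕ 64 = 23 ⊕ 64 = 47
byte 3: (26 ⊕ f2) ⊕ 65 = d4 ⊕ 65 = b1
byte 4: (70 ⊕ 19) ⊕ 20 = 69 ⊕ 20 = 49
byte 5: (95 ⊕ f1) ⊕ 37 = 64 ⊕ 37 = 53

0fff47b14953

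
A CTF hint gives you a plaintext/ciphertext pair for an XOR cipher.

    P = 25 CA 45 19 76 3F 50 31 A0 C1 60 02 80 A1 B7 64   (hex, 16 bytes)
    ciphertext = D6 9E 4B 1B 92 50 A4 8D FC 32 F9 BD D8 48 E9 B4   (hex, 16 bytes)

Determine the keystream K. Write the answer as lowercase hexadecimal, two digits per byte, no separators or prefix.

f3540e02e46ff4bc5cf399bf58e95ed0

Since ciphertext = P ⊕ K, XORing both sides with P gives K = P ⊕ ciphertext.
byte 0: 25 ⊕ d6 = f3
byte 1: ca ⊕ 9e = 54
byte 2: 45 ⊕ 4b = 0e
byte 3: 19 ⊕ 1b = 02
byte 4: 76 ⊕ 92 = e4
byte 5: 3f ⊕ 50 = 6f
byte 6: 50 ⊕ a4 = f4
byte 7: 31 ⊕ 8d = bc
byte 8: a0 ⊕ fc = 5c
byte 9: c1 ⊕ 32 = f3
byte 10: 60 ⊕ f9 = 99
byte 11: 02 ⊕ bd = bf
byte 12: 80 ⊕ d8 = 58
byte 13: a1 ⊕ 48 = e9
byte 14: b7 ⊕ e9 = 5e
byte 15: 64 ⊕ b4 = d0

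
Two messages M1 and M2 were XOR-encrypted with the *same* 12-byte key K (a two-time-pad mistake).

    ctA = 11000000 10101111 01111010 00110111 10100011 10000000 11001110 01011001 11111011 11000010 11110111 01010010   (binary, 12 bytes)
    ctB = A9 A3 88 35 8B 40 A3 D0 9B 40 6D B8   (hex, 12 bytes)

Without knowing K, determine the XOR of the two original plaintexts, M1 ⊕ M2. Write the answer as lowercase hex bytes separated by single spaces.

69 0c f2 02 28 c0 6d 89 60 82 9a ea

ctA ⊕ ctB = (M1 ⊕ K) ⊕ (M2 ⊕ K) = M1 ⊕ M2 — the shared key cancels under XOR.
11000000 xor 10101001 = 01101001
10101111 xor 10100011 = 00001100
01111010 xor 10001000 = 11110010
00110111 xor 00110101 = 00000010
10100011 xor 10001011 = 00101000
10000000 xor 01000000 = 11000000
11001110 xor 10100011 = 01101101
01011001 xor 11010000 = 10001001
11111011 xor 10011011 = 01100000
11000010 xor 01000000 = 10000010
11110111 xor 01101101 = 10011010
01010010 xor 10111000 = 11101010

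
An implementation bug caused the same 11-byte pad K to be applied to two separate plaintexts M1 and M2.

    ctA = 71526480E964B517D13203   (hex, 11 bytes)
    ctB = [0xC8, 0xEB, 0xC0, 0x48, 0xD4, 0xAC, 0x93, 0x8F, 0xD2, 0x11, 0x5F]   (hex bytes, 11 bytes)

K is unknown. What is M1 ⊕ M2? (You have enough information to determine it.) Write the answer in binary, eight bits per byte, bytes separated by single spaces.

ctA ⊕ ctB = (M1 ⊕ K) ⊕ (M2 ⊕ K) = M1 ⊕ M2 — the shared key cancels under XOR.
01110001 xor 11001000 = 10111001
01010010 xor 11101011 = 10111001
01100100 xor 11000000 = 10100100
10000000 xor 01001000 = 11001000
11101001 xor 11010100 = 00111101
01100100 xor 10101100 = 11001000
10110101 xor 10010011 = 00100110
00010111 xor 10001111 = 10011000
11010001 xor 11010010 = 00000011
00110010 xor 00010001 = 00100011
00000011 xor 01011111 = 01011100

10111001 10111001 10100100 11001000 00111101 11001000 00100110 10011000 00000011 00100011 01011100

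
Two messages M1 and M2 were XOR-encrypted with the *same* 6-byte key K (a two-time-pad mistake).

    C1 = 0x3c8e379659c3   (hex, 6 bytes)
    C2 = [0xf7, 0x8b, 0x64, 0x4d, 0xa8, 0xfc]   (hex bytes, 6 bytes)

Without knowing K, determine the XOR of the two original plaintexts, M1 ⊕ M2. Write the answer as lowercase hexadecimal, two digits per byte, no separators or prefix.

C1 ⊕ C2 = (M1 ⊕ K) ⊕ (M2 ⊕ K) = M1 ⊕ M2 — the shared key cancels under XOR.
byte 0:  60 xor 247 = 203
byte 1: 142 xor 139 =   5
byte 2:  55 xor 100 =  83
byte 3: 150 xor  77 = 219
byte 4:  89 xor 168 = 241
byte 5: 195 xor 252 =  63

cb0553dbf13f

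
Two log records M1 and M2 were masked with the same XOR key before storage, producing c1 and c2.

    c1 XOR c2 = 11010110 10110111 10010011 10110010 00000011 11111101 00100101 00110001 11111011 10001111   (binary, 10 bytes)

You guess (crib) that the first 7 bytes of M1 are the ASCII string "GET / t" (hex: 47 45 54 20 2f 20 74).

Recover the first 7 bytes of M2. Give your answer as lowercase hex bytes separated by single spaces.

Since c1 ⊕ c2 = M1 ⊕ M2, XORing with the guessed M1 bytes yields the corresponding M2 bytes: M2 = (c1 ⊕ c2) ⊕ M1.
byte 0: d6 ⊕ 47 = 91
byte 1: b7 ⊕ 45 = f2
byte 2: 93 ⊕ 54 = c7
byte 3: b2 ⊕ 20 = 92
byte 4: 03 ⊕ 2f = 2c
byte 5: fd ⊕ 20 = dd
byte 6: 25 ⊕ 74 = 51

91 f2 c7 92 2c dd 51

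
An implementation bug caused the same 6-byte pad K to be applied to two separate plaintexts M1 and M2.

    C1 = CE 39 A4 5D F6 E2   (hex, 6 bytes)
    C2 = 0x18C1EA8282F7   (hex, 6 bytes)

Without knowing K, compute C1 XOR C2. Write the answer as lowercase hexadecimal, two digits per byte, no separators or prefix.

d6f84edf7415

C1 ⊕ C2 = (M1 ⊕ K) ⊕ (M2 ⊕ K) = M1 ⊕ M2 — the shared key cancels under XOR.
ce ⊕ 18 = d6
39 ⊕ c1 = f8
a4 ⊕ ea = 4e
5d ⊕ 82 = df
f6 ⊕ 82 = 74
e2 ⊕ f7 = 15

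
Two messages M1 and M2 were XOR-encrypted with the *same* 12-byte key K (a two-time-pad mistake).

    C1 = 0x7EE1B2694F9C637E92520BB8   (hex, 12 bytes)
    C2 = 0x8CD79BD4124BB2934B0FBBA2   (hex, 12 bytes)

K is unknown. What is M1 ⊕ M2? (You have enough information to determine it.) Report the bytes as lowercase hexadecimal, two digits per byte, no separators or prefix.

C1 ⊕ C2 = (M1 ⊕ K) ⊕ (M2 ⊕ K) = M1 ⊕ M2 — the shared key cancels under XOR.
7e XOR 8c = f2
e1 XOR d7 = 36
b2 XOR 9b = 29
69 XOR d4 = bd
4f XOR 12 = 5d
9c XOR 4b = d7
63 XOR b2 = d1
7e XOR 93 = ed
92 XOR 4b = d9
52 XOR 0f = 5d
0b XOR bb = b0
b8 XOR a2 = 1a

f23629bd5dd7d1edd95db01a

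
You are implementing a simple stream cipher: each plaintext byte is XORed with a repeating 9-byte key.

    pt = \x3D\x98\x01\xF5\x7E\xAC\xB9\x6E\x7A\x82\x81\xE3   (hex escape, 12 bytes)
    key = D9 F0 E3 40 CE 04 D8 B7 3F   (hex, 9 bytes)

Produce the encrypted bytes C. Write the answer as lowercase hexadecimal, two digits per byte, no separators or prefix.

e468e2b5b0a861d9455b7100

The 9-byte key repeats, so the effective keystream is d9 f0 e3 40 ce 04 d8 b7 3f d9 f0 e3.
byte 0: 3d ⊕ d9 = e4
byte 1: 98 ⊕ f0 = 68
byte 2: 01 ⊕ e3 = e2
byte 3: f5 ⊕ 40 = b5
byte 4: 7e ⊕ ce = b0
byte 5: ac ⊕ 04 = a8
byte 6: b9 ⊕ d8 = 61
byte 7: 6e ⊕ b7 = d9
byte 8: 7a ⊕ 3f = 45
byte 9: 82 ⊕ d9 = 5b
byte 10: 81 ⊕ f0 = 71
byte 11: e3 ⊕ e3 = 00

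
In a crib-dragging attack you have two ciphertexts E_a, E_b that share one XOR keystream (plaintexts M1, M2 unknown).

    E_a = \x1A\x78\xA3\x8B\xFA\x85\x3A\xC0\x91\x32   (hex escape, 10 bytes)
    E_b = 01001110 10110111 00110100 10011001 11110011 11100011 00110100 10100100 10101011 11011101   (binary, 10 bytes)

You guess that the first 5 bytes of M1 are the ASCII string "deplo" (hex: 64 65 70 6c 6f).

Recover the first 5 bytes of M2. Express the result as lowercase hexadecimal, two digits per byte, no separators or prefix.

30aae77e66

First, E_a ⊕ E_b = (M1 ⊕ K) ⊕ (M2 ⊕ K) = M1 ⊕ M2, so the key drops out. Then M2 = (M1 ⊕ M2) ⊕ M1 over the first 5 bytes.
byte 0: (1a xor 4e) xor 64 = 54 xor 64 = 30
byte 1: (78 xor b7) xor 65 = cf xor 65 = aa
byte 2: (a3 xor 34) xor 70 = 97 xor 70 = e7
byte 3: (8b xor 99) xor 6c = 12 xor 6c = 7e
byte 4: (fa xor f3) xor 6f = 09 xor 6f = 66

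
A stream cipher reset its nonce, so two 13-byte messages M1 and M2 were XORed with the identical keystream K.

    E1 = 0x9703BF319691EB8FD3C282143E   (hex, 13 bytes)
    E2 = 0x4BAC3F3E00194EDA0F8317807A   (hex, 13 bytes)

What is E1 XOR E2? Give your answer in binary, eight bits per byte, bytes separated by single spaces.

E1 ⊕ E2 = (M1 ⊕ K) ⊕ (M2 ⊕ K) = M1 ⊕ M2 — the shared key cancels under XOR.
97 XOR 4b = dc
03 XOR ac = af
bf XOR 3f = 80
31 XOR 3e = 0f
96 XOR 00 = 96
91 XOR 19 = 88
eb XOR 4e = a5
8f XOR da = 55
d3 XOR 0f = dc
c2 XOR 83 = 41
82 XOR 17 = 95
14 XOR 80 = 94
3e XOR 7a = 44

11011100 10101111 10000000 00001111 10010110 10001000 10100101 01010101 11011100 01000001 10010101 10010100 01000100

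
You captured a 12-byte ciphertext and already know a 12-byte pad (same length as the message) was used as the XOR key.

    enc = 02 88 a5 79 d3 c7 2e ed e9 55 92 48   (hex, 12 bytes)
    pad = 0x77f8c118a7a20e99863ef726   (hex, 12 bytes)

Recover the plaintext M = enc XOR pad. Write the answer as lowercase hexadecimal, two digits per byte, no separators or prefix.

XOR is its own inverse, so applying the key byte-wise gives the result directly.
02 xor 77 = 75
88 xor f8 = 70
a5 xor c1 = 64
79 xor 18 = 61
d3 xor a7 = 74
c7 xor a2 = 65
2e xor 0e = 20
ed xor 99 = 74
e9 xor 86 = 6f
55 xor 3e = 6b
92 xor f7 = 65
48 xor 26 = 6e

75706461746520746f6b656e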